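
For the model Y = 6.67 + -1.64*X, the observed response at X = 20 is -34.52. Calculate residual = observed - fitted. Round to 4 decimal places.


Compute yhat = 6.67 + (-1.64)(20) = -26.1300.
Residual = actual - predicted = -34.52 - -26.1300 = -8.3900.

-8.3900


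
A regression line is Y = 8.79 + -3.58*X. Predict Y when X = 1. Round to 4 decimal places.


Plug X = 1 into Y = 8.79 + -3.58*X:
Y = 8.79 + -3.5800 = 5.2100.

5.2100


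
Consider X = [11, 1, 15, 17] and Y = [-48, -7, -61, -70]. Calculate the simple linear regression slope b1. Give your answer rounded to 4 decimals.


First compute the means: xbar = 11.0000, ybar = -46.5000.
Then S_xx = sum((xi - xbar)^2) = 152.0000.
S_xy = sum((xi - xbar)(yi - ybar)) = -594.0000.
b1 = S_xy / S_xx = -594.0000 / 152.0000 = -3.9079.

-3.9079


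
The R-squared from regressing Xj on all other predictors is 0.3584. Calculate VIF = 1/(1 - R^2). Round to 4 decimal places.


VIF = 1 / (1 - 0.3584).
= 1 / 0.6416 = 1.5586.

1.5586


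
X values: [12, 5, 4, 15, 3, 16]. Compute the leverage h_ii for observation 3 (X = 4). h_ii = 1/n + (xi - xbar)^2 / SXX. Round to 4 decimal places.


Mean of X: xbar = 9.1667.
SXX = 170.8333.
For X = 4: h = 1/6 + (4 - 9.1667)^2/170.8333 = 0.3229.

0.3229


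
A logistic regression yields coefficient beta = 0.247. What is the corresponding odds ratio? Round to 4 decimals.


The odds ratio is computed as:
OR = e^(0.247) = 1.2802.

1.2802


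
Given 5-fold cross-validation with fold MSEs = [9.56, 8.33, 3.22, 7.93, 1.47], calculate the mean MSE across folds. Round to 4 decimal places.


Total MSE across folds = 30.5100.
CV-MSE = 30.5100/5 = 6.1020.

6.1020


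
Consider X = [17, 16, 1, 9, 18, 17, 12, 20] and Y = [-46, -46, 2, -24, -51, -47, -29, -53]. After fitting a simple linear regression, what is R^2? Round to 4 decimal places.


Fit the OLS line: b0 = 4.5000, b1 = -3.0000.
SSres = 24.0000.
SStot = 2467.5000.
R^2 = 1 - 24.0000/2467.5000 = 0.9903.

0.9903


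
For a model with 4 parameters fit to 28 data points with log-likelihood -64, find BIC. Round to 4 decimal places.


Compute k*ln(n) = 4*ln(28) = 4*3.332205 = 13.328820.
Then -2*loglik = 128.
BIC = 13.328820 + 128 = 141.328820, which rounds to 141.3288.

141.3288


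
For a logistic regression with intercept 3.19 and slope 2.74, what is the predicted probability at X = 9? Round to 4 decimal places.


z = 3.19 + 2.74 * 9 = 27.8500.
Sigmoid: P = 1 / (1 + exp(-27.8500)) = 1.0000.

1.0000


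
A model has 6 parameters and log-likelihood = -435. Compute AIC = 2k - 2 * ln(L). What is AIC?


AIC = 2k - 2*loglik = 2(6) - 2(-435).
= 12 + 870 = 882.

882


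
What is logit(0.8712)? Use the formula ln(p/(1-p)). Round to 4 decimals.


1 - p = 0.1288.
p/(1-p) = 6.7640.
logit = ln(6.7640) = 1.9116.

1.9116


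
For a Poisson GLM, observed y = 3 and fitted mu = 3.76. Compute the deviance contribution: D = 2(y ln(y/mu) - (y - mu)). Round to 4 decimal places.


y/mu = 3/3.76 = 0.797872 (approx.), and ln(3/3.76) = -0.225807.
y * ln(y/mu) = 3 * -0.225807 = -0.677421.
y - mu = -0.76.
D = 2 * (-0.677421 - -0.76) = 0.165158, which rounds to 0.1652.

0.1652


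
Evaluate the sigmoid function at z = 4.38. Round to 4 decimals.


Compute exp(-4.3800) = 0.0125.
Sigmoid = 1 / (1 + 0.0125) = 1 / 1.0125 = 0.9876.

0.9876


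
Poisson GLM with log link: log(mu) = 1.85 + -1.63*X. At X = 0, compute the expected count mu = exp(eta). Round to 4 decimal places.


eta = 1.85 + -1.63 * 0 = 1.8500.
mu = exp(1.8500) = 6.3598.

6.3598


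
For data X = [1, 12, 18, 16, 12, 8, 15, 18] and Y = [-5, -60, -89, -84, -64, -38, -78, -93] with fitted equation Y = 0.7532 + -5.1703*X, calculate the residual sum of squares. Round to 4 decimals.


For each point, residual = actual - predicted.
Residuals: [-0.5829, 1.2904, 3.3122, -2.0284, -2.7096, 2.6092, -1.1987, -0.6878].
Sum of squared residuals = 33.1498.

33.1498


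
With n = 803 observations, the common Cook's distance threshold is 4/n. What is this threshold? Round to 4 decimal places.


The threshold is 4/n.
4/803 = 0.0050.

0.0050


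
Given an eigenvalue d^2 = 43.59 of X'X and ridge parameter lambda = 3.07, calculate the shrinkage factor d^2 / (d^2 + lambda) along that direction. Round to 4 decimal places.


Denominator = d^2 + lambda = 43.59 + 3.07 = 46.6600.
Shrinkage = 43.59 / 46.6600 = 0.9342.

0.9342


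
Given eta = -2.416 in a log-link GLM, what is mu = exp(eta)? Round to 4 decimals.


mu = exp(eta) = exp(-2.416).
= 0.0893.

0.0893


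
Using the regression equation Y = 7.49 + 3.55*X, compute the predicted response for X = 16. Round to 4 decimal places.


Predicted value:
Y = 7.49 + (3.55)(16) = 7.49 + 56.8000 = 64.2900.

64.2900


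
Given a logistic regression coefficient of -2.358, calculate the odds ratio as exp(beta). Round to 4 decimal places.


The odds ratio is computed as:
OR = e^(-2.358) = 0.0946.

0.0946


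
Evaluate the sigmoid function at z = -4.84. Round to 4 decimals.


First, exp(4.8400) = 126.4694.
Then sigma(z) = 1/(1 + 126.4694) = 0.0078.

0.0078


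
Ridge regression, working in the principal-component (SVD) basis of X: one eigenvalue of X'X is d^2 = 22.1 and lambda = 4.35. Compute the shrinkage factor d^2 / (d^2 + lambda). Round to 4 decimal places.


Denominator = d^2 + lambda = 22.1 + 4.35 = 26.4500.
Shrinkage = 22.1 / 26.4500 = 0.8355.

0.8355


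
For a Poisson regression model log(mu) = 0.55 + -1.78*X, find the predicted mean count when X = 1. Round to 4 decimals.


eta = 0.55 + -1.78 * 1 = -1.2300.
mu = exp(-1.2300) = 0.2923.

0.2923


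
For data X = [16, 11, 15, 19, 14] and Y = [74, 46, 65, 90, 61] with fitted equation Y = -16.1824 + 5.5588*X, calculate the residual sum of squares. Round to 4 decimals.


For each point, residual = actual - predicted.
Residuals: [1.2416, 1.0356, -2.1996, 0.5652, -0.6408].
Sum of squared residuals = 8.1824.

8.1824


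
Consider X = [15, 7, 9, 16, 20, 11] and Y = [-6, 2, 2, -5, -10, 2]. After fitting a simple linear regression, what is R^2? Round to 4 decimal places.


Fit the OLS line: b0 = 10.8305, b1 = -1.0254.
SSres = 11.4237.
SStot = 135.5000.
R^2 = 1 - 11.4237/135.5000 = 0.9157.

0.9157


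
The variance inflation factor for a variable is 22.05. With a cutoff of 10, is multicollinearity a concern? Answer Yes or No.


Check: VIF = 22.05 vs threshold = 10.
Since 22.05 >= 10, the answer is Yes.

Yes


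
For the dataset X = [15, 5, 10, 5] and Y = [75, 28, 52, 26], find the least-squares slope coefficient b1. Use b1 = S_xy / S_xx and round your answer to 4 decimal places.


Calculate xbar = 8.7500, ybar = 45.2500.
S_xx = 68.7500, S_xy = 331.2500.
Using b1 = S_xy / S_xx = 331.2500 / 68.7500, we get b1 = 4.8182.

4.8182


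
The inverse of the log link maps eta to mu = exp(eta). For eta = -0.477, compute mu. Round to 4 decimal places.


mu = exp(eta) = exp(-0.477).
= 0.6206.

0.6206


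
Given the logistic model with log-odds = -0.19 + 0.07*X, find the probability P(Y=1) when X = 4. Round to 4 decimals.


Compute z = -0.19 + (0.07)(4) = 0.0900.
exp(-z) = 0.9139.
P = 1/(1 + 0.9139) = 0.5225.

0.5225


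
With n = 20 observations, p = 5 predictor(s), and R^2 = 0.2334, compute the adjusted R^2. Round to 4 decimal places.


Adjusted R^2 = 1 - (1 - R^2) * (n-1)/(n-p-1).
(1 - R^2) = 0.7666.
(n-1)/(n-p-1) = 19/14.
(1 - R^2) * (n-1) = 0.7666 * 19 = 14.5654.
Divide by (n-p-1): 14.5654 / 14 = 1.0404.
Adj R^2 = 1 - 1.0404 = -0.0404.

-0.0404


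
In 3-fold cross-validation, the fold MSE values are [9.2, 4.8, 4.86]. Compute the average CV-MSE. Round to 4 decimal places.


Add all fold MSEs: 18.8600.
Divide by k = 3: 18.8600/3 = 6.2867.

6.2867


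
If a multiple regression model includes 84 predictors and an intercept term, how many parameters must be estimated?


Total coefficients = number of predictors + 1 (for the intercept).
= 84 + 1 = 85.

85


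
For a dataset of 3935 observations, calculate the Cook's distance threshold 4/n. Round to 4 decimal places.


Using the rule of thumb:
Threshold = 4 / 3935 = 0.0010.

0.0010


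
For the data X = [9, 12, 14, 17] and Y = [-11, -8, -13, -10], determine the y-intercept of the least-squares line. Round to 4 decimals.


The slope is b1 = -0.0294.
Sample means are xbar = 13.0000 and ybar = -10.5000.
Intercept: b0 = -10.5000 - (-0.0294)(13.0000) = -10.1176.

-10.1176


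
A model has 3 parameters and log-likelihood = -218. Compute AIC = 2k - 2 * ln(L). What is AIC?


AIC = 2k - 2*loglik = 2(3) - 2(-218).
= 6 + 436 = 442.

442


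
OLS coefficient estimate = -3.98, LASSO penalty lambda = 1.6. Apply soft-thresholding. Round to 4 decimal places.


|beta_OLS| = 3.98.
lambda = 1.6.
Since |beta| > lambda, coefficient = sign(beta)*(|beta| - lambda) = -2.3800.
Result = -2.3800.

-2.3800


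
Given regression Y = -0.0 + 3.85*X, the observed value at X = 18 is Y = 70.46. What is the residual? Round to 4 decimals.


Predicted = -0.0 + 3.85 * 18 = 69.3000.
Residual = 70.46 - 69.3000 = 1.1600.

1.1600


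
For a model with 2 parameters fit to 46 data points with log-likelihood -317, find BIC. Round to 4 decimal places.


ln(46) = 3.828641.
k * ln(n) = 2 * 3.828641 = 7.657282.
-2L = 634.
BIC = 7.657282 + 634 = 641.657282, which rounds to 641.6573.

641.6573


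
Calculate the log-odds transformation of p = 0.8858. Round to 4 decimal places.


The odds are p/(1-p) = 0.8858 / 0.1142 = 7.7566.
logit(p) = ln(7.7566) = 2.0485.

2.0485


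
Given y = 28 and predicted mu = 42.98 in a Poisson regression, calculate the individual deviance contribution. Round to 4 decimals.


First: ln(28/42.98) = -0.428530.
Then: 28 * -0.428530 = -11.998840.
y - mu = 28 - 42.98 = -14.98.
D = 2(-11.998840 - -14.98) = 5.962320, which rounds to 5.9623.

5.9623


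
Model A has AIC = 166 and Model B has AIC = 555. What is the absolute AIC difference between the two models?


|AIC_A - AIC_B| = |166 - 555| = 389.
Model A is preferred (lower AIC).

389


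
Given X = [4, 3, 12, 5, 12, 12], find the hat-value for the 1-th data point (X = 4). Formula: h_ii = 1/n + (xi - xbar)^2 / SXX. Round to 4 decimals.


n = 6, xbar = 8.0000.
SXX = sum((xi - xbar)^2) = 98.0000.
h = 1/6 + (4 - 8.0000)^2 / 98.0000 = 0.3299.

0.3299


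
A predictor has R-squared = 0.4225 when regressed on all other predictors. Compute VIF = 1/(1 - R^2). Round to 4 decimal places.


Using VIF = 1/(1 - R^2_j):
1 - 0.4225 = 0.5775.
VIF = 1.7316.

1.7316


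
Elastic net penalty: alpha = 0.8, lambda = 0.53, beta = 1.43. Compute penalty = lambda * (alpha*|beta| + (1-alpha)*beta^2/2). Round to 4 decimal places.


alpha * |beta| = 0.8 * 1.43 = 1.1440.
(1-alpha) * beta^2/2 = 0.2 * 2.0449/2 = 0.2045.
Total = 0.53 * (1.1440 + 0.2045) = 0.7147.

0.7147


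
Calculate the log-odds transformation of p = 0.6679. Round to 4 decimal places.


The odds are p/(1-p) = 0.6679 / 0.3321 = 2.0111.
logit(p) = ln(2.0111) = 0.6987.

0.6987


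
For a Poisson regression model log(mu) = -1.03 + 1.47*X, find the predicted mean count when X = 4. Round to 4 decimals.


Compute eta = -1.03 + 1.47 * 4 = 4.8500.
Apply inverse link: mu = e^4.8500 = 127.7404.

127.7404


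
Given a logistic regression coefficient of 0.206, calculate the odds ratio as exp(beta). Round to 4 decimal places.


The odds ratio is computed as:
OR = e^(0.206) = 1.2288.

1.2288


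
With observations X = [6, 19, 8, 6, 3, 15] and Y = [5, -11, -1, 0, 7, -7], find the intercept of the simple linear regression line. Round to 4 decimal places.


Compute b1 = -1.0792 from the OLS formula.
With xbar = 9.5000 and ybar = -1.1667, the intercept is:
b0 = -1.1667 - -1.0792 * 9.5000 = 9.0853.

9.0853


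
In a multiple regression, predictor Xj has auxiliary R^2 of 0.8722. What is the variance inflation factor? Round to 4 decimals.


Using VIF = 1/(1 - R^2_j):
1 - 0.8722 = 0.1278.
VIF = 7.8247.

7.8247


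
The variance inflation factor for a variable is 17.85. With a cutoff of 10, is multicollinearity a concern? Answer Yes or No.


Compare VIF = 17.85 to the threshold of 10.
17.85 >= 10, so the answer is Yes.

Yes


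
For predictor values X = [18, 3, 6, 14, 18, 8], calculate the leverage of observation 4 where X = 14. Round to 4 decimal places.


Compute xbar = 11.1667 with n = 6 observations.
SXX = 204.8333.
Leverage = 1/6 + (14 - 11.1667)^2/204.8333 = 0.2059.

0.2059


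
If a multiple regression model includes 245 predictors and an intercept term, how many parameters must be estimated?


Each predictor gets one coefficient, plus one intercept.
Total parameters = 245 + 1 = 246.

246


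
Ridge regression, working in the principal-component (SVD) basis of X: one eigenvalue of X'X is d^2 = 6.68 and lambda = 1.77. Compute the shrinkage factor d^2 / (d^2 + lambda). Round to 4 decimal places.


d^2 + lambda = 6.68 + 1.77 = 8.4500.
Shrinkage factor = 6.68/8.4500 = 0.7905.

0.7905


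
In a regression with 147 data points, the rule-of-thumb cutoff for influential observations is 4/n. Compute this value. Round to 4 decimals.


Cook's distance cutoff = 4/n = 4/147.
= 0.0272.

0.0272


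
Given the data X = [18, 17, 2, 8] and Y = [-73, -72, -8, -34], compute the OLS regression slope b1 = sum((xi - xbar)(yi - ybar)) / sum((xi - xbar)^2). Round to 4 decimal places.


The sample means are xbar = 11.2500 and ybar = -46.7500.
Compute S_xx = 174.7500 and S_xy = -722.2500.
Slope b1 = S_xy / S_xx = -722.2500 / 174.7500 = -4.1330.

-4.1330


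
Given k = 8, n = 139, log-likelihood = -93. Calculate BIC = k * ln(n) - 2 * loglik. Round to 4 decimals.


Compute k*ln(n) = 8*ln(139) = 8*4.934474 = 39.475792.
Then -2*loglik = 186.
BIC = 39.475792 + 186 = 225.475792, which rounds to 225.4758.

225.4758


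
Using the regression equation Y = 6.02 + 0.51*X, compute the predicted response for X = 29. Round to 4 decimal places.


Plug X = 29 into Y = 6.02 + 0.51*X:
Y = 6.02 + 14.7900 = 20.8100.

20.8100


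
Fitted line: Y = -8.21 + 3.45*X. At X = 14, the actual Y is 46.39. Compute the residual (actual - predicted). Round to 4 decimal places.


Compute yhat = -8.21 + (3.45)(14) = 40.0900.
Residual = actual - predicted = 46.39 - 40.0900 = 6.3000.

6.3000


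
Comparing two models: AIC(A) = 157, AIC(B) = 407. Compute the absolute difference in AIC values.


|AIC_A - AIC_B| = |157 - 407| = 250.
Model A is preferred (lower AIC).

250


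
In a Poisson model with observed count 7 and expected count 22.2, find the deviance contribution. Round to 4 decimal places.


Compute y*ln(y/mu) = 7*ln(7/22.2) = 7*-1.154182 = -8.079274.
y - mu = -15.2.
D = 2*(-8.079274 - (-15.2)) = 14.241452, which rounds to 14.2415.

14.2415


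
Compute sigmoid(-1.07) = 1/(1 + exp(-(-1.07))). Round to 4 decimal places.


Compute exp(1.0700) = 2.9154.
Sigmoid = 1 / (1 + 2.9154) = 1 / 3.9154 = 0.2554.

0.2554


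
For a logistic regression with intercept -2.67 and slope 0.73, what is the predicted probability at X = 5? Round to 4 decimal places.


z = -2.67 + 0.73 * 5 = 0.9800.
Sigmoid: P = 1 / (1 + exp(-0.9800)) = 0.7271.

0.7271


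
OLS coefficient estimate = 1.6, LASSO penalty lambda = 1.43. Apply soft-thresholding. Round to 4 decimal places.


Absolute value: |1.6| = 1.6.
Compare to lambda = 1.43.
Since |beta| > lambda, coefficient = sign(beta)*(|beta| - lambda) = 0.1700.

0.1700


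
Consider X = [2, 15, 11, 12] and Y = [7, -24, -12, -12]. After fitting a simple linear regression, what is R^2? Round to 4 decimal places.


Fit the OLS line: b0 = 12.3032, b1 = -2.2553.
SSres = 14.6223.
SStot = 492.7500.
R^2 = 1 - 14.6223/492.7500 = 0.9703.

0.9703


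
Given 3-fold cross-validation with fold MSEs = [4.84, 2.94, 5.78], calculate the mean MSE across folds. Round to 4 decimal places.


Add all fold MSEs: 13.5600.
Divide by k = 3: 13.5600/3 = 4.5200.

4.5200


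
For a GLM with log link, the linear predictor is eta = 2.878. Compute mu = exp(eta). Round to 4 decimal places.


The inverse log link gives:
mu = exp(2.878) = 17.7787.

17.7787


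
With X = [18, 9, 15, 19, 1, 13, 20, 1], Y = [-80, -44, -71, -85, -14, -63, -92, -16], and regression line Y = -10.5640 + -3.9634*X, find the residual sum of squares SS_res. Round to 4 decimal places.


Compute predicted values, then residuals = yi - yhat_i.
Residuals: [1.9052, 2.2346, -0.9850, 0.8686, 0.5274, -0.9118, -2.1680, -1.4726].
SSres = sum(residual^2) = 18.3262.

18.3262


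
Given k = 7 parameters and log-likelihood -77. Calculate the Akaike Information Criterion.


AIC = 2k - 2*loglik = 2(7) - 2(-77).
= 14 + 154 = 168.

168


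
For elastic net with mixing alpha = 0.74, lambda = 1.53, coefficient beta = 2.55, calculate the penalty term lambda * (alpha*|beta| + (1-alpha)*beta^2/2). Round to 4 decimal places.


Compute:
L1 = 0.74 * 2.55 = 1.8870.
L2 = 0.26 * 2.55^2 / 2 = 0.8453.
Penalty = 1.53 * (1.8870 + 0.8453) = 4.1805.

4.1805


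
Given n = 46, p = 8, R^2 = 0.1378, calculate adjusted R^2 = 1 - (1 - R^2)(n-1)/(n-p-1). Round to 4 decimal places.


Using the formula:
(1 - 0.1378) = 0.8622.
Multiply by 45/37: 0.8622 * 45 = 38.7990, then 38.7990 / 37 = 1.0486.
Adj R^2 = 1 - 1.0486 = -0.0486.

-0.0486


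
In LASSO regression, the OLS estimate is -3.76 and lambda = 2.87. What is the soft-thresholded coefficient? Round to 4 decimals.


|beta_OLS| = 3.76.
lambda = 2.87.
Since |beta| > lambda, coefficient = sign(beta)*(|beta| - lambda) = -0.8900.
Result = -0.8900.

-0.8900


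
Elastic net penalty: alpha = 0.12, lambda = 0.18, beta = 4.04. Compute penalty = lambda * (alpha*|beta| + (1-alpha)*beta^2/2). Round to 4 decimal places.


Compute:
L1 = 0.12 * 4.04 = 0.4848.
L2 = 0.88 * 4.04^2 / 2 = 7.1815.
Penalty = 0.18 * (0.4848 + 7.1815) = 1.3799.

1.3799


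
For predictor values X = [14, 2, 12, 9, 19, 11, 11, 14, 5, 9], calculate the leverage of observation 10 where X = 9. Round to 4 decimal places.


n = 10, xbar = 10.6000.
SXX = sum((xi - xbar)^2) = 206.4000.
h = 1/10 + (9 - 10.6000)^2 / 206.4000 = 0.1124.

0.1124


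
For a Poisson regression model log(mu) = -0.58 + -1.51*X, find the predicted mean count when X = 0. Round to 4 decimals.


Compute eta = -0.58 + -1.51 * 0 = -0.5800.
Apply inverse link: mu = e^-0.5800 = 0.5599.

0.5599


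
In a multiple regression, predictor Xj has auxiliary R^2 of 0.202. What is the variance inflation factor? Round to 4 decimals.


Using VIF = 1/(1 - R^2_j):
1 - 0.202 = 0.798.
VIF = 1.2531.

1.2531


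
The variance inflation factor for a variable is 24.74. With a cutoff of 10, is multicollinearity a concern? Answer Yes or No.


The threshold is 10.
VIF = 24.74 is >= 10.
Multicollinearity indication: Yes.

Yes


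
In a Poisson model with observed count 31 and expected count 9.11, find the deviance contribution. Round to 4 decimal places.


y/mu = 31/9.11 = 3.402854 (approx.), and ln(31/9.11) = 1.224614.
y * ln(y/mu) = 31 * 1.224614 = 37.963034.
y - mu = 21.89.
D = 2 * (37.963034 - 21.89) = 32.146068, which rounds to 32.1461.

32.1461


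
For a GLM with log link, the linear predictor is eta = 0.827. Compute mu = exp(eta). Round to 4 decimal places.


The inverse log link gives:
mu = exp(0.827) = 2.2864.

2.2864


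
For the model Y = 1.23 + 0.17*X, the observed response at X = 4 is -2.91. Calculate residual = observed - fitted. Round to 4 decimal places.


Compute yhat = 1.23 + (0.17)(4) = 1.9100.
Residual = actual - predicted = -2.91 - 1.9100 = -4.8200.

-4.8200


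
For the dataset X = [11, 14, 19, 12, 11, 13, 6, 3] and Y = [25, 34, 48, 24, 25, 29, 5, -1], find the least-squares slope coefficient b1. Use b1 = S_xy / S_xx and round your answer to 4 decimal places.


Calculate xbar = 11.1250, ybar = 23.6250.
S_xx = 166.8750, S_xy = 527.3750.
Using b1 = S_xy / S_xx = 527.3750 / 166.8750, we get b1 = 3.1603.

3.1603


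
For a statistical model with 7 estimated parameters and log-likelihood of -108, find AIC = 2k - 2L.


AIC = 2*7 - 2*(-108).
= 14 + 216 = 230.

230


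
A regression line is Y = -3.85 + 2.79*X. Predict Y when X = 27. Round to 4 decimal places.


Plug X = 27 into Y = -3.85 + 2.79*X:
Y = -3.85 + 75.3300 = 71.4800.

71.4800


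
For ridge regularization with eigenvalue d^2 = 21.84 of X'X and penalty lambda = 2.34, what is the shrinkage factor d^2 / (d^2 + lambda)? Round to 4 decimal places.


Denominator = d^2 + lambda = 21.84 + 2.34 = 24.1800.
Shrinkage = 21.84 / 24.1800 = 0.9032.

0.9032


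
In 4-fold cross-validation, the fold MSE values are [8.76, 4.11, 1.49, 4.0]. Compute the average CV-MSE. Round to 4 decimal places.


Total MSE across folds = 18.3600.
CV-MSE = 18.3600/4 = 4.5900.

4.5900


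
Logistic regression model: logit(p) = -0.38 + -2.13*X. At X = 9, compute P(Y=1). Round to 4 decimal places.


Compute z = -0.38 + (-2.13)(9) = -19.5500.
exp(-z) = 309354986.7804.
P = 1/(1 + 309354986.7804) = 0.0000.

0.0000


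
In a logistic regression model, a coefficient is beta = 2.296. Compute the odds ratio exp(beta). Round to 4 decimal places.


The odds ratio is computed as:
OR = e^(2.296) = 9.9344.

9.9344


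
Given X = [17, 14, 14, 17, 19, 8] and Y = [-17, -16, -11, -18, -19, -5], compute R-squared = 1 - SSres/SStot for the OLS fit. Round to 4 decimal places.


The fitted line is Y = 5.1581 + -1.3140*X.
SSres = 14.1203, SStot = 143.3333.
R^2 = 1 - SSres/SStot = 0.9015.

0.9015


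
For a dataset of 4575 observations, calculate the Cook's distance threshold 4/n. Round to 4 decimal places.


Cook's distance cutoff = 4/n = 4/4575.
= 0.0009.

0.0009


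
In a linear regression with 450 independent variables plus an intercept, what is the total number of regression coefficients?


Each predictor gets one coefficient, plus one intercept.
Total parameters = 450 + 1 = 451.

451


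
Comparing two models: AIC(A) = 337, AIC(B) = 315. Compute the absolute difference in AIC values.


Compute |337 - 315| = 22.
Model B has the smaller AIC.

22


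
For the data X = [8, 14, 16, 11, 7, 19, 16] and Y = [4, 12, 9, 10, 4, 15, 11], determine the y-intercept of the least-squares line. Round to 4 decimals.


First find the slope: b1 = 0.8167.
Means: xbar = 13.0000, ybar = 9.2857.
b0 = ybar - b1 * xbar = 9.2857 - 0.8167 * 13.0000 = -1.3310.

-1.3310


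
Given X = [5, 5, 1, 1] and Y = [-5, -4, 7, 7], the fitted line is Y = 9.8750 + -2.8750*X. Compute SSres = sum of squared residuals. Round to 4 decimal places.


Compute predicted values, then residuals = yi - yhat_i.
Residuals: [-0.5000, 0.5000, 0.0000, 0.0000].
SSres = sum(residual^2) = 0.5000.

0.5000


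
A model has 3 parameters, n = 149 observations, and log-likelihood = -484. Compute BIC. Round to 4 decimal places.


Compute k*ln(n) = 3*ln(149) = 3*5.003946 = 15.011838.
Then -2*loglik = 968.
BIC = 15.011838 + 968 = 983.011838, which rounds to 983.0118.

983.0118


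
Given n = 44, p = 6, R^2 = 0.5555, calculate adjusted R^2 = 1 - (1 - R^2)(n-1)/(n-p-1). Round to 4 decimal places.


Using the formula:
(1 - 0.5555) = 0.4445.
Multiply by 43/37: 0.4445 * 43 = 19.1135, then 19.1135 / 37 = 0.5166.
Adj R^2 = 1 - 0.5166 = 0.4834.

0.4834


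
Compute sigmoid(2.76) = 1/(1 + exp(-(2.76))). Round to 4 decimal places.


Compute exp(-2.7600) = 0.0633.
Sigmoid = 1 / (1 + 0.0633) = 1 / 1.0633 = 0.9405.

0.9405


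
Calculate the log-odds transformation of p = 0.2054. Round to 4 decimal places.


The odds are p/(1-p) = 0.2054 / 0.7946 = 0.2585.
logit(p) = ln(0.2585) = -1.3529.

-1.3529


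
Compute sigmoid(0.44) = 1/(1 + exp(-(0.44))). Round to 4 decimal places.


First, exp(-0.4400) = 0.6440.
Then sigma(z) = 1/(1 + 0.6440) = 0.6083.

0.6083


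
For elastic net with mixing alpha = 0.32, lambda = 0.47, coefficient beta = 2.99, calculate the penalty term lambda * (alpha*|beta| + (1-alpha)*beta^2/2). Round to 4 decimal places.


L1 component = 0.32 * |2.99| = 0.9568.
L2 component = 0.68 * 2.99^2 / 2 = 3.0396.
Penalty = 0.47 * (0.9568 + 3.0396) = 0.47 * 3.9964 = 1.8783.

1.8783


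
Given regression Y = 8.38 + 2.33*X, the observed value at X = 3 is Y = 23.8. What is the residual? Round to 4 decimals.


Compute yhat = 8.38 + (2.33)(3) = 15.3700.
Residual = actual - predicted = 23.8 - 15.3700 = 8.4300.

8.4300


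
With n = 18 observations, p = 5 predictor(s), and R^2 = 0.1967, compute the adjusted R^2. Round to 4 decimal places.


Using the formula:
(1 - 0.1967) = 0.8033.
Multiply by 17/12: 0.8033 * 17 = 13.6561, then 13.6561 / 12 = 1.1380.
Adj R^2 = 1 - 1.1380 = -0.1380.

-0.1380


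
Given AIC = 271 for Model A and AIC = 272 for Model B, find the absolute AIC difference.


Absolute difference = |271 - 272| = 1.
The model with lower AIC (A) is preferred.

1


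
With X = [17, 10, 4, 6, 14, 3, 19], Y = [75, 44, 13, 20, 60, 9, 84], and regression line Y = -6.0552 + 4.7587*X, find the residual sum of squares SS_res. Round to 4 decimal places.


Predicted values from Y = -6.0552 + 4.7587*X.
Residuals: [0.1573, 2.4682, 0.0204, -2.4970, -0.5666, 0.7791, -0.3601].
SSres = 13.4099.

13.4099


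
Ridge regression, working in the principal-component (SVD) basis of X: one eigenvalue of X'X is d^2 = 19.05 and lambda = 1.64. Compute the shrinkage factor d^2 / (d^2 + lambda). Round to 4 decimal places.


Compute the denominator: 19.05 + 1.64 = 20.6900.
Shrinkage factor = 19.05 / 20.6900 = 0.9207.

0.9207


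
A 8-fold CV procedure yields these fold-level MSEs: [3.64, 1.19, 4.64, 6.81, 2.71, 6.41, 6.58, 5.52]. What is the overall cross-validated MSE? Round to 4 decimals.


Add all fold MSEs: 37.5000.
Divide by k = 8: 37.5000/8 = 4.6875.

4.6875


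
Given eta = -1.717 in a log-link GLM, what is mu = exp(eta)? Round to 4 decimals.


mu = exp(eta) = exp(-1.717).
= 0.1796.

0.1796


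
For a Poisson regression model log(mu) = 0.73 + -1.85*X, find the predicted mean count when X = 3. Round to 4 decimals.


Compute eta = 0.73 + -1.85 * 3 = -4.8200.
Apply inverse link: mu = e^-4.8200 = 0.0081.

0.0081


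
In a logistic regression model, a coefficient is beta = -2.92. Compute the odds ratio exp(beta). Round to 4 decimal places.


The odds ratio is computed as:
OR = e^(-2.92) = 0.0539.

0.0539


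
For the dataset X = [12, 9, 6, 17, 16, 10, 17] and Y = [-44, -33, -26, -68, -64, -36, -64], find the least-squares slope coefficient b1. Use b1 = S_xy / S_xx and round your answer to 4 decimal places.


The sample means are xbar = 12.4286 and ybar = -47.8571.
Compute S_xx = 113.7143 and S_xy = -445.4286.
Slope b1 = S_xy / S_xx = -445.4286 / 113.7143 = -3.9171.

-3.9171


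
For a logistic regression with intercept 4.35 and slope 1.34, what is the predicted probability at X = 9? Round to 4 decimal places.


Compute z = 4.35 + (1.34)(9) = 16.4100.
exp(-z) = 0.0000.
P = 1/(1 + 0.0000) = 1.0000.

1.0000


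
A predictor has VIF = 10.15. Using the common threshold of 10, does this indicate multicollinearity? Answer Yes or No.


Check: VIF = 10.15 vs threshold = 10.
Since 10.15 >= 10, the answer is Yes.

Yes


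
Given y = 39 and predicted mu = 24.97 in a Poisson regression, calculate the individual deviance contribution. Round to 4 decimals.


y/mu = 39/24.97 = 1.561874 (approx.), and ln(39/24.97) = 0.445887.
y * ln(y/mu) = 39 * 0.445887 = 17.389593.
y - mu = 14.03.
D = 2 * (17.389593 - 14.03) = 6.719186, which rounds to 6.7192.

6.7192


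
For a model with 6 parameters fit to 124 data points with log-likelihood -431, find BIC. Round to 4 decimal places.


Compute k*ln(n) = 6*ln(124) = 6*4.820282 = 28.921692.
Then -2*loglik = 862.
BIC = 28.921692 + 862 = 890.921692, which rounds to 890.9217.

890.9217


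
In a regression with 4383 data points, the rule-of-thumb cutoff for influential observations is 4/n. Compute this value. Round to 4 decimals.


Using the rule of thumb:
Threshold = 4 / 4383 = 0.0009.

0.0009


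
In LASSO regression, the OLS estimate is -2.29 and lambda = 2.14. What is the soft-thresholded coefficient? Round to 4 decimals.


Absolute value: |-2.29| = 2.29.
Compare to lambda = 2.14.
Since |beta| > lambda, coefficient = sign(beta)*(|beta| - lambda) = -0.1500.

-0.1500


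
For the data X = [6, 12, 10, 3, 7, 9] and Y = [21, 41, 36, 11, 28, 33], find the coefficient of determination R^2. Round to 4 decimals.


After computing the OLS fit (b0=1.7770, b1=3.3902):
SSres = 11.0951, SStot = 595.3333.
R^2 = 1 - 11.0951/595.3333 = 0.9814.

0.9814


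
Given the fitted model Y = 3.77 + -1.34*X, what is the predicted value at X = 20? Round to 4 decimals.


Predicted value:
Y = 3.77 + (-1.34)(20) = 3.77 + -26.8000 = -23.0300.

-23.0300


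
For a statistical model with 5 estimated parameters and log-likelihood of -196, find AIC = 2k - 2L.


AIC = 2*5 - 2*(-196).
= 10 + 392 = 402.

402


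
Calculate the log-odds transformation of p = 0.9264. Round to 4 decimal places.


Compute the odds: 0.9264/0.0736 = 12.5870.
Take the natural log: ln(12.5870) = 2.5327.

2.5327


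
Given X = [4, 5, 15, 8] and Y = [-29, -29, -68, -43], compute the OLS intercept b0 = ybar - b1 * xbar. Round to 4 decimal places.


Compute b1 = -3.6892 from the OLS formula.
With xbar = 8.0000 and ybar = -42.2500, the intercept is:
b0 = -42.2500 - -3.6892 * 8.0000 = -12.7365.

-12.7365


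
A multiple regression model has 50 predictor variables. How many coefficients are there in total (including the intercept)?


Including the intercept, the model has 50 predictor coefficients + 1 intercept.
Total = 51.

51


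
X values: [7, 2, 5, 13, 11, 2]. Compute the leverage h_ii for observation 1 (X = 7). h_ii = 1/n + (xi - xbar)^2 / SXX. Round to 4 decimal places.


Mean of X: xbar = 6.6667.
SXX = 105.3333.
For X = 7: h = 1/6 + (7 - 6.6667)^2/105.3333 = 0.1677.

0.1677


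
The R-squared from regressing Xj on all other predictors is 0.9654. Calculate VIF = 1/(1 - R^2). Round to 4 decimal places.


Using VIF = 1/(1 - R^2_j):
1 - 0.9654 = 0.0346.
VIF = 28.9017.

28.9017


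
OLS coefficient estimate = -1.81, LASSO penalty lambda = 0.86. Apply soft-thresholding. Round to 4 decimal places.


Absolute value: |-1.81| = 1.81.
Compare to lambda = 0.86.
Since |beta| > lambda, coefficient = sign(beta)*(|beta| - lambda) = -0.9500.

-0.9500


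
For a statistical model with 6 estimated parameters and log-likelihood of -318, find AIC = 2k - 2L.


AIC = 2k - 2*loglik = 2(6) - 2(-318).
= 12 + 636 = 648.

648


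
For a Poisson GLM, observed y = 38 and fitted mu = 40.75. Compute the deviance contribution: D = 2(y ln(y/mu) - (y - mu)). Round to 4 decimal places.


Compute y*ln(y/mu) = 38*ln(38/40.75) = 38*-0.069870 = -2.655060.
y - mu = -2.75.
D = 2*(-2.655060 - (-2.75)) = 0.189880, which rounds to 0.1899.

0.1899


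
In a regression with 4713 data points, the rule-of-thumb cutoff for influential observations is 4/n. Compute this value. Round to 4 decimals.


Cook's distance cutoff = 4/n = 4/4713.
= 0.0008.

0.0008


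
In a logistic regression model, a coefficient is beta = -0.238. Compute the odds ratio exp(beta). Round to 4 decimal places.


Odds ratio = exp(beta) = exp(-0.238).
= 0.7882.

0.7882


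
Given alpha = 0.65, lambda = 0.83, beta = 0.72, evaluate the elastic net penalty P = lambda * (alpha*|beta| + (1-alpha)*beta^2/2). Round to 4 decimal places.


alpha * |beta| = 0.65 * 0.72 = 0.4680.
(1-alpha) * beta^2/2 = 0.35 * 0.5184/2 = 0.0907.
Total = 0.83 * (0.4680 + 0.0907) = 0.4637.

0.4637


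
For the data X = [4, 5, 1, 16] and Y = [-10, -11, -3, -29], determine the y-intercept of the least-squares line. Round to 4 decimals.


First find the slope: b1 = -1.6860.
Means: xbar = 6.5000, ybar = -13.2500.
b0 = ybar - b1 * xbar = -13.2500 - -1.6860 * 6.5000 = -2.2907.

-2.2907


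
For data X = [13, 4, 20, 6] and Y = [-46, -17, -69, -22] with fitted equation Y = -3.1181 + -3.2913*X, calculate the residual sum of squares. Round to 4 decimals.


Compute predicted values, then residuals = yi - yhat_i.
Residuals: [-0.0950, -0.7167, -0.0559, 0.8659].
SSres = sum(residual^2) = 1.2756.

1.2756


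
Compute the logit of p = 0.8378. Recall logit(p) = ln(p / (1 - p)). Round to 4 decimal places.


1 - p = 0.1622.
p/(1-p) = 5.1652.
logit = ln(5.1652) = 1.6419.

1.6419


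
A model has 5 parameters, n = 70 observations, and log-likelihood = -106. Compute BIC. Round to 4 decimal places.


Compute k*ln(n) = 5*ln(70) = 5*4.248495 = 21.242475.
Then -2*loglik = 212.
BIC = 21.242475 + 212 = 233.242475, which rounds to 233.2425.

233.2425


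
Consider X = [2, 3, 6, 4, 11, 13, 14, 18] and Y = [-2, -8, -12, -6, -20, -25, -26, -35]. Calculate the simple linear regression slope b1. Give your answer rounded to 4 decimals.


First compute the means: xbar = 8.8750, ybar = -16.7500.
Then S_xx = sum((xi - xbar)^2) = 244.8750.
S_xy = sum((xi - xbar)(yi - ybar)) = -473.7500.
b1 = S_xy / S_xx = -473.7500 / 244.8750 = -1.9347.

-1.9347


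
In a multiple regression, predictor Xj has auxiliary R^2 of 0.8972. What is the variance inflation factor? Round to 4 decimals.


Denominator: 1 - 0.8972 = 0.1028.
VIF = 1 / 0.1028 = 9.7276.

9.7276


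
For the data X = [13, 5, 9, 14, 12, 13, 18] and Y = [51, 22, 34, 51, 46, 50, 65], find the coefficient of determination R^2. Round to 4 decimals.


The fitted line is Y = 5.1314 + 3.3700*X.
SSres = 10.0243, SStot = 1145.7143.
R^2 = 1 - SSres/SStot = 0.9913.

0.9913


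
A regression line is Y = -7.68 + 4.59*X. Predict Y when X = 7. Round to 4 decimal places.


Plug X = 7 into Y = -7.68 + 4.59*X:
Y = -7.68 + 32.1300 = 24.4500.

24.4500


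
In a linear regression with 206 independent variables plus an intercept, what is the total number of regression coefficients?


Including the intercept, the model has 206 predictor coefficients + 1 intercept.
Total = 207.

207


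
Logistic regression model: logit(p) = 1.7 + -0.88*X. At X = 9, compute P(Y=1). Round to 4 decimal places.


Compute z = 1.7 + (-0.88)(9) = -6.2200.
exp(-z) = 502.7032.
P = 1/(1 + 502.7032) = 0.0020.

0.0020


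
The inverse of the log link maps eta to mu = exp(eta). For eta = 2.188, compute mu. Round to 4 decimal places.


mu = exp(eta) = exp(2.188).
= 8.9174.

8.9174


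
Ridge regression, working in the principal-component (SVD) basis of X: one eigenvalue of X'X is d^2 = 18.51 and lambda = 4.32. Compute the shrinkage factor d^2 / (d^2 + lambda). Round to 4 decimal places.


d^2 + lambda = 18.51 + 4.32 = 22.8300.
Shrinkage factor = 18.51/22.8300 = 0.8108.

0.8108


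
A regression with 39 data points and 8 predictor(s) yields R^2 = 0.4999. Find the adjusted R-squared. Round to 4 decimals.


Using the formula:
(1 - 0.4999) = 0.5001.
Multiply by 38/30: 0.5001 * 38 = 19.0038, then 19.0038 / 30 = 0.6335.
Adj R^2 = 1 - 0.6335 = 0.3665.

0.3665


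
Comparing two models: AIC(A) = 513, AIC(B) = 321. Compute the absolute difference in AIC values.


Compute |513 - 321| = 192.
Model B has the smaller AIC.

192


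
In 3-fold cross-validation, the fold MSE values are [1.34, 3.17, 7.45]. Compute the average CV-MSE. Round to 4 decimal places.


Add all fold MSEs: 11.9600.
Divide by k = 3: 11.9600/3 = 3.9867.

3.9867


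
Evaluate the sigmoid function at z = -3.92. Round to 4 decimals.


First, exp(3.9200) = 50.4004.
Then sigma(z) = 1/(1 + 50.4004) = 0.0195.

0.0195


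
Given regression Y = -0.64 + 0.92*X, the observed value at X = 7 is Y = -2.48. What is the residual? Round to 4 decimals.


Fitted value at X = 7 is yhat = -0.64 + 0.92*7 = 5.8000.
Residual = -2.48 - 5.8000 = -8.2800.

-8.2800


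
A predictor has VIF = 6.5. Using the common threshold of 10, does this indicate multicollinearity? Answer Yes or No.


Compare VIF = 6.5 to the threshold of 10.
6.5 < 10, so the answer is No.

No


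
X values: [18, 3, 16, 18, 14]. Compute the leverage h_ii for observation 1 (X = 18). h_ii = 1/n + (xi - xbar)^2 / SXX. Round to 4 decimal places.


Mean of X: xbar = 13.8000.
SXX = 156.8000.
For X = 18: h = 1/5 + (18 - 13.8000)^2/156.8000 = 0.3125.

0.3125


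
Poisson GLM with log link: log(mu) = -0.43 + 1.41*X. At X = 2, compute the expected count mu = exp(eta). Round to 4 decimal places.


Linear predictor: eta = -0.43 + (1.41)(2) = 2.3900.
Expected count: mu = exp(2.3900) = 10.9135.

10.9135


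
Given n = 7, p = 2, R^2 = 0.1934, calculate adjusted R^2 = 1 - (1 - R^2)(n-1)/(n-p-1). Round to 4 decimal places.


Using the formula:
(1 - 0.1934) = 0.8066.
Multiply by 6/4: 0.8066 * 6 = 4.8396, then 4.8396 / 4 = 1.2099.
Adj R^2 = 1 - 1.2099 = -0.2099.

-0.2099


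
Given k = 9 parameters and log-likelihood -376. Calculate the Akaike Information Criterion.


Compute:
2k = 2*9 = 18.
-2*loglik = -2*(-376) = 752.
AIC = 18 + 752 = 770.

770


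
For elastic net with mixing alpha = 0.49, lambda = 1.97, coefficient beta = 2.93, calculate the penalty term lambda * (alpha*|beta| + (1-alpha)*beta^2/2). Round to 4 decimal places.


L1 component = 0.49 * |2.93| = 1.4357.
L2 component = 0.51 * 2.93^2 / 2 = 2.1891.
Penalty = 1.97 * (1.4357 + 2.1891) = 1.97 * 3.6248 = 7.1410.

7.1410


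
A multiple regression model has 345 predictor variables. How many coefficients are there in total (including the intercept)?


Each predictor gets one coefficient, plus one intercept.
Total parameters = 345 + 1 = 346.

346


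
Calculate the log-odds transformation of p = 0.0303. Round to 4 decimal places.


Compute the odds: 0.0303/0.9697 = 0.0312.
Take the natural log: ln(0.0312) = -3.4658.

-3.4658


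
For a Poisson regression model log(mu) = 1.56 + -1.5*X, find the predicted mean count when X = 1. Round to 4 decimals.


Compute eta = 1.56 + -1.5 * 1 = 0.0600.
Apply inverse link: mu = e^0.0600 = 1.0618.

1.0618


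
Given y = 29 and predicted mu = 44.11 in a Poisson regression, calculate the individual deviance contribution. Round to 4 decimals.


First: ln(29/44.11) = -0.419391.
Then: 29 * -0.419391 = -12.162339.
y - mu = 29 - 44.11 = -15.11.
D = 2(-12.162339 - -15.11) = 5.895322, which rounds to 5.8953.

5.8953


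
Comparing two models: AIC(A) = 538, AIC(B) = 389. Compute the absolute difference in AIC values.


Absolute difference = |538 - 389| = 149.
The model with lower AIC (B) is preferred.

149


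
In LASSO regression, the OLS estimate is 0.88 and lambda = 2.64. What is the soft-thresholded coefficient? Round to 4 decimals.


|beta_OLS| = 0.88.
lambda = 2.64.
Since |beta| <= lambda, the coefficient is set to 0.
Result = 0.0000.

0.0000


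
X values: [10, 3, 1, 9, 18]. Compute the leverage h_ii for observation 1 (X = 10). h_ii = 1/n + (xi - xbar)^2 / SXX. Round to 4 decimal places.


Compute xbar = 8.2000 with n = 5 observations.
SXX = 178.8000.
Leverage = 1/5 + (10 - 8.2000)^2/178.8000 = 0.2181.

0.2181


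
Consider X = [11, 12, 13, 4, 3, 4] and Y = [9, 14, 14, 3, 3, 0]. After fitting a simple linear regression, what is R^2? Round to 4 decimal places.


After computing the OLS fit (b0=-2.5975, b1=1.2465):
SSres = 16.8424, SStot = 182.8333.
R^2 = 1 - 16.8424/182.8333 = 0.9079.

0.9079


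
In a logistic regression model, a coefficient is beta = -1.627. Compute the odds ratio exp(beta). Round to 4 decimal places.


exp(-1.627) = 0.1965.
So the odds ratio is 0.1965.

0.1965


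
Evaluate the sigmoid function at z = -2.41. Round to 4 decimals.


Compute exp(2.4100) = 11.1340.
Sigmoid = 1 / (1 + 11.1340) = 1 / 12.1340 = 0.0824.

0.0824


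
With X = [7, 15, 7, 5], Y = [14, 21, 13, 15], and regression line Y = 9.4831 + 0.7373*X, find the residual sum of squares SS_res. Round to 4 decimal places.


Compute predicted values, then residuals = yi - yhat_i.
Residuals: [-0.6442, 0.4574, -1.6442, 1.8304].
SSres = sum(residual^2) = 6.6780.

6.6780
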